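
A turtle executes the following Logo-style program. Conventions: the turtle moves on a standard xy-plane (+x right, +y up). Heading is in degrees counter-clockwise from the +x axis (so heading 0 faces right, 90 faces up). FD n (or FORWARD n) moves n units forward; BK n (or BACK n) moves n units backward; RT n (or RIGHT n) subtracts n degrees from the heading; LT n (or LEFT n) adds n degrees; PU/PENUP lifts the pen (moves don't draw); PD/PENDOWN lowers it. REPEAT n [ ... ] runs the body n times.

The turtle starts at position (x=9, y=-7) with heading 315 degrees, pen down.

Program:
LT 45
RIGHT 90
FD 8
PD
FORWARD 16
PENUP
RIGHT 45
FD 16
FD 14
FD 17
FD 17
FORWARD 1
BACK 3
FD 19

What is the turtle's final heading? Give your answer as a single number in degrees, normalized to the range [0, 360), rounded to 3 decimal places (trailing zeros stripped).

Executing turtle program step by step:
Start: pos=(9,-7), heading=315, pen down
LT 45: heading 315 -> 0
RT 90: heading 0 -> 270
FD 8: (9,-7) -> (9,-15) [heading=270, draw]
PD: pen down
FD 16: (9,-15) -> (9,-31) [heading=270, draw]
PU: pen up
RT 45: heading 270 -> 225
FD 16: (9,-31) -> (-2.314,-42.314) [heading=225, move]
FD 14: (-2.314,-42.314) -> (-12.213,-52.213) [heading=225, move]
FD 17: (-12.213,-52.213) -> (-24.234,-64.234) [heading=225, move]
FD 17: (-24.234,-64.234) -> (-36.255,-76.255) [heading=225, move]
FD 1: (-36.255,-76.255) -> (-36.962,-76.962) [heading=225, move]
BK 3: (-36.962,-76.962) -> (-34.841,-74.841) [heading=225, move]
FD 19: (-34.841,-74.841) -> (-48.276,-88.276) [heading=225, move]
Final: pos=(-48.276,-88.276), heading=225, 2 segment(s) drawn

Answer: 225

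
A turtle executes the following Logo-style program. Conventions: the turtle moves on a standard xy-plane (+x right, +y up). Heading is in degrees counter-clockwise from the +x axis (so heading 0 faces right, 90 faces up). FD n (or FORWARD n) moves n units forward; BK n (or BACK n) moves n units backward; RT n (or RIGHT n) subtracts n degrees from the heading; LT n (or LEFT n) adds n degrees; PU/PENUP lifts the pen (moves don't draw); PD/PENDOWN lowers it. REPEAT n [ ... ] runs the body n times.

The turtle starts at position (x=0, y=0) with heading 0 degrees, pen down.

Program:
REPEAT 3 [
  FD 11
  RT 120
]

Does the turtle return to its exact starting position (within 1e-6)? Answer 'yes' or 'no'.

Answer: yes

Derivation:
Executing turtle program step by step:
Start: pos=(0,0), heading=0, pen down
REPEAT 3 [
  -- iteration 1/3 --
  FD 11: (0,0) -> (11,0) [heading=0, draw]
  RT 120: heading 0 -> 240
  -- iteration 2/3 --
  FD 11: (11,0) -> (5.5,-9.526) [heading=240, draw]
  RT 120: heading 240 -> 120
  -- iteration 3/3 --
  FD 11: (5.5,-9.526) -> (0,0) [heading=120, draw]
  RT 120: heading 120 -> 0
]
Final: pos=(0,0), heading=0, 3 segment(s) drawn

Start position: (0, 0)
Final position: (0, 0)
Distance = 0; < 1e-6 -> CLOSED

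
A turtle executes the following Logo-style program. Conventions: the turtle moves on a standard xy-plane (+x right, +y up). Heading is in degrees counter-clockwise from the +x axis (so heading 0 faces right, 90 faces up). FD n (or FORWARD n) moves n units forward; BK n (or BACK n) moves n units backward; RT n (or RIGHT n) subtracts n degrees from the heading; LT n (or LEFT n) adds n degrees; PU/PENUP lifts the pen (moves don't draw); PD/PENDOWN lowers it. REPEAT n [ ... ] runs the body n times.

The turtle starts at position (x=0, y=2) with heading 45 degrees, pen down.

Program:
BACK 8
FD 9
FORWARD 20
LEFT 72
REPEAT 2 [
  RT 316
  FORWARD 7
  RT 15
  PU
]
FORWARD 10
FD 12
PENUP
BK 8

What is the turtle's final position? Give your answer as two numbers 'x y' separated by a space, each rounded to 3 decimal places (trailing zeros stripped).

Executing turtle program step by step:
Start: pos=(0,2), heading=45, pen down
BK 8: (0,2) -> (-5.657,-3.657) [heading=45, draw]
FD 9: (-5.657,-3.657) -> (0.707,2.707) [heading=45, draw]
FD 20: (0.707,2.707) -> (14.849,16.849) [heading=45, draw]
LT 72: heading 45 -> 117
REPEAT 2 [
  -- iteration 1/2 --
  RT 316: heading 117 -> 161
  FD 7: (14.849,16.849) -> (8.231,19.128) [heading=161, draw]
  RT 15: heading 161 -> 146
  PU: pen up
  -- iteration 2/2 --
  RT 316: heading 146 -> 190
  FD 7: (8.231,19.128) -> (1.337,17.913) [heading=190, move]
  RT 15: heading 190 -> 175
  PU: pen up
]
FD 10: (1.337,17.913) -> (-8.625,18.784) [heading=175, move]
FD 12: (-8.625,18.784) -> (-20.579,19.83) [heading=175, move]
PU: pen up
BK 8: (-20.579,19.83) -> (-12.61,19.133) [heading=175, move]
Final: pos=(-12.61,19.133), heading=175, 4 segment(s) drawn

Answer: -12.61 19.133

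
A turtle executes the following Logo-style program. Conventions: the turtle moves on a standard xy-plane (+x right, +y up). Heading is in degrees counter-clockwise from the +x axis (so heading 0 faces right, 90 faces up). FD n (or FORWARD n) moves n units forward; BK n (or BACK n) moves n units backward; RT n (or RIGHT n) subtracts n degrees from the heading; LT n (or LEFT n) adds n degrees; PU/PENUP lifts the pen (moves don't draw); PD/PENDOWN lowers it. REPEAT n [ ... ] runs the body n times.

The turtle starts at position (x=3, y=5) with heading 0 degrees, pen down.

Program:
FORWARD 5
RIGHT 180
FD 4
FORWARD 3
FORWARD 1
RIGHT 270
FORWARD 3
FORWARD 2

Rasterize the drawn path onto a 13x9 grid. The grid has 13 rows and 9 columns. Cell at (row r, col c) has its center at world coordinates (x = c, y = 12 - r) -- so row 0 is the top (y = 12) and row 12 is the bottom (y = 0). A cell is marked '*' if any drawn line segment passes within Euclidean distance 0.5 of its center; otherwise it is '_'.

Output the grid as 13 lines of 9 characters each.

Segment 0: (3,5) -> (8,5)
Segment 1: (8,5) -> (4,5)
Segment 2: (4,5) -> (1,5)
Segment 3: (1,5) -> (0,5)
Segment 4: (0,5) -> (0,2)
Segment 5: (0,2) -> (0,-0)

Answer: _________
_________
_________
_________
_________
_________
_________
*********
*________
*________
*________
*________
*________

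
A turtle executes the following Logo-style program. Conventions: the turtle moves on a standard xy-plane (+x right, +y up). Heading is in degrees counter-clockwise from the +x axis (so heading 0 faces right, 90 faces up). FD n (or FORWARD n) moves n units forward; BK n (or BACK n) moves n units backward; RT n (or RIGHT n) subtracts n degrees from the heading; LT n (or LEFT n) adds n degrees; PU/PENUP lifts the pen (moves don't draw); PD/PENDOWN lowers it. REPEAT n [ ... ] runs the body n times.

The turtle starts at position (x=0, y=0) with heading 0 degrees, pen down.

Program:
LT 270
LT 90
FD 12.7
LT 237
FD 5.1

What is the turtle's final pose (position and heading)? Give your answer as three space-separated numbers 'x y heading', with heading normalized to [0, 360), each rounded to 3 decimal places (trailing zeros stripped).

Answer: 9.922 -4.277 237

Derivation:
Executing turtle program step by step:
Start: pos=(0,0), heading=0, pen down
LT 270: heading 0 -> 270
LT 90: heading 270 -> 0
FD 12.7: (0,0) -> (12.7,0) [heading=0, draw]
LT 237: heading 0 -> 237
FD 5.1: (12.7,0) -> (9.922,-4.277) [heading=237, draw]
Final: pos=(9.922,-4.277), heading=237, 2 segment(s) drawn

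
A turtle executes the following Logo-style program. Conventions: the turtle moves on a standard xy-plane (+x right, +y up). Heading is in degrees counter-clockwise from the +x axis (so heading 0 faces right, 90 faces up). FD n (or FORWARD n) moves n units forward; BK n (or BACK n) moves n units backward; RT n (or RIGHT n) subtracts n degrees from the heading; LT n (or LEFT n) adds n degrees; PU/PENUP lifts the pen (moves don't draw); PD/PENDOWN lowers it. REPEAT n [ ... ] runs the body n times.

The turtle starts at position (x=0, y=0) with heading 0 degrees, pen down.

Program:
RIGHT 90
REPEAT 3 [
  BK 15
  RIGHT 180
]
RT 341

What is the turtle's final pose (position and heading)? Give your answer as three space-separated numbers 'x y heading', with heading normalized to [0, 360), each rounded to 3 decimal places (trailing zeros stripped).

Executing turtle program step by step:
Start: pos=(0,0), heading=0, pen down
RT 90: heading 0 -> 270
REPEAT 3 [
  -- iteration 1/3 --
  BK 15: (0,0) -> (0,15) [heading=270, draw]
  RT 180: heading 270 -> 90
  -- iteration 2/3 --
  BK 15: (0,15) -> (0,0) [heading=90, draw]
  RT 180: heading 90 -> 270
  -- iteration 3/3 --
  BK 15: (0,0) -> (0,15) [heading=270, draw]
  RT 180: heading 270 -> 90
]
RT 341: heading 90 -> 109
Final: pos=(0,15), heading=109, 3 segment(s) drawn

Answer: 0 15 109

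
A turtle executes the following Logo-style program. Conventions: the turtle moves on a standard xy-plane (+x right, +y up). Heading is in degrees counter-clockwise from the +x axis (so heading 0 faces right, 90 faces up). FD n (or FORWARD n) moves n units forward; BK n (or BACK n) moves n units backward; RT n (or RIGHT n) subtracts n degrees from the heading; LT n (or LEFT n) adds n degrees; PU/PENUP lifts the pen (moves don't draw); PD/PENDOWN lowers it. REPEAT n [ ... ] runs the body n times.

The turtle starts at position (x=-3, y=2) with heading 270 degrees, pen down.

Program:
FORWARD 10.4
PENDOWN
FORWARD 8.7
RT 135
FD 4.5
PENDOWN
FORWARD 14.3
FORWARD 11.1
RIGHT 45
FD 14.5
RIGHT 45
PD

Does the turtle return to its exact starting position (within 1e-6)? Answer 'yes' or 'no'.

Answer: no

Derivation:
Executing turtle program step by step:
Start: pos=(-3,2), heading=270, pen down
FD 10.4: (-3,2) -> (-3,-8.4) [heading=270, draw]
PD: pen down
FD 8.7: (-3,-8.4) -> (-3,-17.1) [heading=270, draw]
RT 135: heading 270 -> 135
FD 4.5: (-3,-17.1) -> (-6.182,-13.918) [heading=135, draw]
PD: pen down
FD 14.3: (-6.182,-13.918) -> (-16.294,-3.806) [heading=135, draw]
FD 11.1: (-16.294,-3.806) -> (-24.142,4.042) [heading=135, draw]
RT 45: heading 135 -> 90
FD 14.5: (-24.142,4.042) -> (-24.142,18.542) [heading=90, draw]
RT 45: heading 90 -> 45
PD: pen down
Final: pos=(-24.142,18.542), heading=45, 6 segment(s) drawn

Start position: (-3, 2)
Final position: (-24.142, 18.542)
Distance = 26.845; >= 1e-6 -> NOT closed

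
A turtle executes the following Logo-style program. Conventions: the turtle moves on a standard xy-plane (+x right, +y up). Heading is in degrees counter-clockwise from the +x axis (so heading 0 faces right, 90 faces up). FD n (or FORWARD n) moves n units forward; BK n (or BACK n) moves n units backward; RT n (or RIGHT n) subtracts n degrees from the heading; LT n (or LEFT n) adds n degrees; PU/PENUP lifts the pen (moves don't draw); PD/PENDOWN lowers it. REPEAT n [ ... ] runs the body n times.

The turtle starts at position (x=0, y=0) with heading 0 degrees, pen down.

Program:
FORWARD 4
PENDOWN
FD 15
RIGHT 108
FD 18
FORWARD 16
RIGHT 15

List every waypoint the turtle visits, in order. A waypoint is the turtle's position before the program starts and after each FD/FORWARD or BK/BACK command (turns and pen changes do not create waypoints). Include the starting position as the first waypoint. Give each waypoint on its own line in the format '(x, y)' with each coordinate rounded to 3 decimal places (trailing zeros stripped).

Executing turtle program step by step:
Start: pos=(0,0), heading=0, pen down
FD 4: (0,0) -> (4,0) [heading=0, draw]
PD: pen down
FD 15: (4,0) -> (19,0) [heading=0, draw]
RT 108: heading 0 -> 252
FD 18: (19,0) -> (13.438,-17.119) [heading=252, draw]
FD 16: (13.438,-17.119) -> (8.493,-32.336) [heading=252, draw]
RT 15: heading 252 -> 237
Final: pos=(8.493,-32.336), heading=237, 4 segment(s) drawn
Waypoints (5 total):
(0, 0)
(4, 0)
(19, 0)
(13.438, -17.119)
(8.493, -32.336)

Answer: (0, 0)
(4, 0)
(19, 0)
(13.438, -17.119)
(8.493, -32.336)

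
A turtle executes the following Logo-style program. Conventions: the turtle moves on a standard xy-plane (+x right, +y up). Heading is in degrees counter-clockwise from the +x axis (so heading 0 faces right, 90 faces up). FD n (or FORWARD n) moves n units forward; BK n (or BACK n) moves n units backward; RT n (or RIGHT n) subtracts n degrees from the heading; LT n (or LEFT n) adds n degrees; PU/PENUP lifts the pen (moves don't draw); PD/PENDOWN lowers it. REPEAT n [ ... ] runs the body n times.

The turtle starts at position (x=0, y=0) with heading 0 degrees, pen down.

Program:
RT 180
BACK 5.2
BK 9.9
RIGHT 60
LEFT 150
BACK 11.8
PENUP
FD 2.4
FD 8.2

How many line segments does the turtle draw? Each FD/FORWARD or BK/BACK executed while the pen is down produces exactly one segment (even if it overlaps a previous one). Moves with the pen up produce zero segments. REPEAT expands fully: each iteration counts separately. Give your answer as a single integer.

Answer: 3

Derivation:
Executing turtle program step by step:
Start: pos=(0,0), heading=0, pen down
RT 180: heading 0 -> 180
BK 5.2: (0,0) -> (5.2,0) [heading=180, draw]
BK 9.9: (5.2,0) -> (15.1,0) [heading=180, draw]
RT 60: heading 180 -> 120
LT 150: heading 120 -> 270
BK 11.8: (15.1,0) -> (15.1,11.8) [heading=270, draw]
PU: pen up
FD 2.4: (15.1,11.8) -> (15.1,9.4) [heading=270, move]
FD 8.2: (15.1,9.4) -> (15.1,1.2) [heading=270, move]
Final: pos=(15.1,1.2), heading=270, 3 segment(s) drawn
Segments drawn: 3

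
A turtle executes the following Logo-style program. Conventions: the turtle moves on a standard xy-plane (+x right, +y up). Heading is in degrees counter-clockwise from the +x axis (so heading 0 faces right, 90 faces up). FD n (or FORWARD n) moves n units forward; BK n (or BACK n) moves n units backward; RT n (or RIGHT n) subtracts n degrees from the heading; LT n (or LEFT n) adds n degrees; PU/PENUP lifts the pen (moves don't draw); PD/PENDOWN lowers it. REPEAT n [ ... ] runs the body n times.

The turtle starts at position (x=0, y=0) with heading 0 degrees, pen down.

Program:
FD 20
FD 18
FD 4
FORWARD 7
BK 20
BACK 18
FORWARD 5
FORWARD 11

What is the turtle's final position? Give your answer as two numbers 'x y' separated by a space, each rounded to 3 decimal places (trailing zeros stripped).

Executing turtle program step by step:
Start: pos=(0,0), heading=0, pen down
FD 20: (0,0) -> (20,0) [heading=0, draw]
FD 18: (20,0) -> (38,0) [heading=0, draw]
FD 4: (38,0) -> (42,0) [heading=0, draw]
FD 7: (42,0) -> (49,0) [heading=0, draw]
BK 20: (49,0) -> (29,0) [heading=0, draw]
BK 18: (29,0) -> (11,0) [heading=0, draw]
FD 5: (11,0) -> (16,0) [heading=0, draw]
FD 11: (16,0) -> (27,0) [heading=0, draw]
Final: pos=(27,0), heading=0, 8 segment(s) drawn

Answer: 27 0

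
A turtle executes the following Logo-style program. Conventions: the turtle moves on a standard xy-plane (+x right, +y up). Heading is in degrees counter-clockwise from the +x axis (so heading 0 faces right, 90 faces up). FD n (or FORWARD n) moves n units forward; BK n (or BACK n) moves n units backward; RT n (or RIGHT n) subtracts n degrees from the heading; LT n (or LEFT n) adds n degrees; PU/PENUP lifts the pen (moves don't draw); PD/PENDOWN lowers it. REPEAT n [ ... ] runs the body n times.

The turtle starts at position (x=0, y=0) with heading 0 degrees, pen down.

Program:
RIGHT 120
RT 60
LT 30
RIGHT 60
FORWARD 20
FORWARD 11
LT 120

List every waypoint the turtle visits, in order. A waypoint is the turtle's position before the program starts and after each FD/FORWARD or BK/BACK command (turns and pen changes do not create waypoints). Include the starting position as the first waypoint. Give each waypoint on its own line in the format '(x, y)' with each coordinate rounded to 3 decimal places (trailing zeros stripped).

Answer: (0, 0)
(-17.321, 10)
(-26.847, 15.5)

Derivation:
Executing turtle program step by step:
Start: pos=(0,0), heading=0, pen down
RT 120: heading 0 -> 240
RT 60: heading 240 -> 180
LT 30: heading 180 -> 210
RT 60: heading 210 -> 150
FD 20: (0,0) -> (-17.321,10) [heading=150, draw]
FD 11: (-17.321,10) -> (-26.847,15.5) [heading=150, draw]
LT 120: heading 150 -> 270
Final: pos=(-26.847,15.5), heading=270, 2 segment(s) drawn
Waypoints (3 total):
(0, 0)
(-17.321, 10)
(-26.847, 15.5)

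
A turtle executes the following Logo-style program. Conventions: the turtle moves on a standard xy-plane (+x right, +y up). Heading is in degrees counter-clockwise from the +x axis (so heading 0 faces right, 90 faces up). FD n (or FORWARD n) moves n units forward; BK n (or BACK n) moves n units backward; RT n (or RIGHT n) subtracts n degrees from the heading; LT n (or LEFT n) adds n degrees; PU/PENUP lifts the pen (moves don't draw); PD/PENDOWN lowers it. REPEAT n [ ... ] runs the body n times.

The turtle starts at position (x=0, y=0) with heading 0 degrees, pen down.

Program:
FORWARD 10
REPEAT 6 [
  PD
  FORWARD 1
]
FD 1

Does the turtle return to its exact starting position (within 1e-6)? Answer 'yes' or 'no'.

Executing turtle program step by step:
Start: pos=(0,0), heading=0, pen down
FD 10: (0,0) -> (10,0) [heading=0, draw]
REPEAT 6 [
  -- iteration 1/6 --
  PD: pen down
  FD 1: (10,0) -> (11,0) [heading=0, draw]
  -- iteration 2/6 --
  PD: pen down
  FD 1: (11,0) -> (12,0) [heading=0, draw]
  -- iteration 3/6 --
  PD: pen down
  FD 1: (12,0) -> (13,0) [heading=0, draw]
  -- iteration 4/6 --
  PD: pen down
  FD 1: (13,0) -> (14,0) [heading=0, draw]
  -- iteration 5/6 --
  PD: pen down
  FD 1: (14,0) -> (15,0) [heading=0, draw]
  -- iteration 6/6 --
  PD: pen down
  FD 1: (15,0) -> (16,0) [heading=0, draw]
]
FD 1: (16,0) -> (17,0) [heading=0, draw]
Final: pos=(17,0), heading=0, 8 segment(s) drawn

Start position: (0, 0)
Final position: (17, 0)
Distance = 17; >= 1e-6 -> NOT closed

Answer: no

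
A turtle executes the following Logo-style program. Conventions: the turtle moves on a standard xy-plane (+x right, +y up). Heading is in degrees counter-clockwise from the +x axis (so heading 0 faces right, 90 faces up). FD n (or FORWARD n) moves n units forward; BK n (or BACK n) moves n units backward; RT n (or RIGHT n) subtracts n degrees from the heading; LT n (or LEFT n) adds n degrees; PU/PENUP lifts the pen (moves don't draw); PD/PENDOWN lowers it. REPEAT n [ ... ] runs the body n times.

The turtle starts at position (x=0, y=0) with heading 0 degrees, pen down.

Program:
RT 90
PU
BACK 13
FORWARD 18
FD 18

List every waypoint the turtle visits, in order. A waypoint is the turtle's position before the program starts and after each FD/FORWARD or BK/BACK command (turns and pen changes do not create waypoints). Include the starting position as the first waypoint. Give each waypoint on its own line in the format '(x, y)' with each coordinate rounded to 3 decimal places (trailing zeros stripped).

Answer: (0, 0)
(0, 13)
(0, -5)
(0, -23)

Derivation:
Executing turtle program step by step:
Start: pos=(0,0), heading=0, pen down
RT 90: heading 0 -> 270
PU: pen up
BK 13: (0,0) -> (0,13) [heading=270, move]
FD 18: (0,13) -> (0,-5) [heading=270, move]
FD 18: (0,-5) -> (0,-23) [heading=270, move]
Final: pos=(0,-23), heading=270, 0 segment(s) drawn
Waypoints (4 total):
(0, 0)
(0, 13)
(0, -5)
(0, -23)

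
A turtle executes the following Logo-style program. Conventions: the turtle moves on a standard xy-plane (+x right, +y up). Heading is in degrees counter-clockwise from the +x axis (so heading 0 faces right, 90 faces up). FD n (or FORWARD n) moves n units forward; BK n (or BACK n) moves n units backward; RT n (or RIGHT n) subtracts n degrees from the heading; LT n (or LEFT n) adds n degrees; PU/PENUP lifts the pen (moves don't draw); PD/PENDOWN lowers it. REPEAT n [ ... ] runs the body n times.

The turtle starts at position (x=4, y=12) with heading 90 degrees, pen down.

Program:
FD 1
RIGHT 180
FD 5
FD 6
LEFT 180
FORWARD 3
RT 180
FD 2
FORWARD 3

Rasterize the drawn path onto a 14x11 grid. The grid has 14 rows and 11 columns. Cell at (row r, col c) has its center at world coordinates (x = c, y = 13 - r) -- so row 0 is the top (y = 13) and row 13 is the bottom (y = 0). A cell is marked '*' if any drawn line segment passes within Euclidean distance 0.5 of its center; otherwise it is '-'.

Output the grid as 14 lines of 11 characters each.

Answer: ----*------
----*------
----*------
----*------
----*------
----*------
----*------
----*------
----*------
----*------
----*------
----*------
----*------
----*------

Derivation:
Segment 0: (4,12) -> (4,13)
Segment 1: (4,13) -> (4,8)
Segment 2: (4,8) -> (4,2)
Segment 3: (4,2) -> (4,5)
Segment 4: (4,5) -> (4,3)
Segment 5: (4,3) -> (4,0)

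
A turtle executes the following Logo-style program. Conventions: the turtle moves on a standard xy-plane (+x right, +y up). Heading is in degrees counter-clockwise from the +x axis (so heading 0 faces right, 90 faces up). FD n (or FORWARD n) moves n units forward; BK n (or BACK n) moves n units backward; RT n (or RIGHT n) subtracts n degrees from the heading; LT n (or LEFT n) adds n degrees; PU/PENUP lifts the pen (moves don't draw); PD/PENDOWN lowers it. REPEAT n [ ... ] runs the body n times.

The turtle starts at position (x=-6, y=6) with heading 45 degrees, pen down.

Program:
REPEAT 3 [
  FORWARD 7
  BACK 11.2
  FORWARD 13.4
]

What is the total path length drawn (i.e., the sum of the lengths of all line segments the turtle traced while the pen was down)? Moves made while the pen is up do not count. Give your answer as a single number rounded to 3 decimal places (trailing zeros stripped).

Executing turtle program step by step:
Start: pos=(-6,6), heading=45, pen down
REPEAT 3 [
  -- iteration 1/3 --
  FD 7: (-6,6) -> (-1.05,10.95) [heading=45, draw]
  BK 11.2: (-1.05,10.95) -> (-8.97,3.03) [heading=45, draw]
  FD 13.4: (-8.97,3.03) -> (0.505,12.505) [heading=45, draw]
  -- iteration 2/3 --
  FD 7: (0.505,12.505) -> (5.455,17.455) [heading=45, draw]
  BK 11.2: (5.455,17.455) -> (-2.464,9.536) [heading=45, draw]
  FD 13.4: (-2.464,9.536) -> (7.011,19.011) [heading=45, draw]
  -- iteration 3/3 --
  FD 7: (7.011,19.011) -> (11.961,23.961) [heading=45, draw]
  BK 11.2: (11.961,23.961) -> (4.041,16.041) [heading=45, draw]
  FD 13.4: (4.041,16.041) -> (13.516,25.516) [heading=45, draw]
]
Final: pos=(13.516,25.516), heading=45, 9 segment(s) drawn

Segment lengths:
  seg 1: (-6,6) -> (-1.05,10.95), length = 7
  seg 2: (-1.05,10.95) -> (-8.97,3.03), length = 11.2
  seg 3: (-8.97,3.03) -> (0.505,12.505), length = 13.4
  seg 4: (0.505,12.505) -> (5.455,17.455), length = 7
  seg 5: (5.455,17.455) -> (-2.464,9.536), length = 11.2
  seg 6: (-2.464,9.536) -> (7.011,19.011), length = 13.4
  seg 7: (7.011,19.011) -> (11.961,23.961), length = 7
  seg 8: (11.961,23.961) -> (4.041,16.041), length = 11.2
  seg 9: (4.041,16.041) -> (13.516,25.516), length = 13.4
Total = 94.8

Answer: 94.8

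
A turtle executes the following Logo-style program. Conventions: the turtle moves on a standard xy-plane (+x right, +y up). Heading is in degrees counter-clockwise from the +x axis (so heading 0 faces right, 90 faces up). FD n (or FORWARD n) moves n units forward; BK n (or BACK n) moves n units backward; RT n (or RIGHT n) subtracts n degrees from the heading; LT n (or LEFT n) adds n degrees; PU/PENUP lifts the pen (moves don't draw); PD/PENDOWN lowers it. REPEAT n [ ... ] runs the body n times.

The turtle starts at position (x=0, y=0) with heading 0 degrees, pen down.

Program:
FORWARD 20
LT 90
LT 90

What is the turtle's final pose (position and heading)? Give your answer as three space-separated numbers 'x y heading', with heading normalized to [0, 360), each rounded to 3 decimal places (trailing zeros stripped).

Answer: 20 0 180

Derivation:
Executing turtle program step by step:
Start: pos=(0,0), heading=0, pen down
FD 20: (0,0) -> (20,0) [heading=0, draw]
LT 90: heading 0 -> 90
LT 90: heading 90 -> 180
Final: pos=(20,0), heading=180, 1 segment(s) drawn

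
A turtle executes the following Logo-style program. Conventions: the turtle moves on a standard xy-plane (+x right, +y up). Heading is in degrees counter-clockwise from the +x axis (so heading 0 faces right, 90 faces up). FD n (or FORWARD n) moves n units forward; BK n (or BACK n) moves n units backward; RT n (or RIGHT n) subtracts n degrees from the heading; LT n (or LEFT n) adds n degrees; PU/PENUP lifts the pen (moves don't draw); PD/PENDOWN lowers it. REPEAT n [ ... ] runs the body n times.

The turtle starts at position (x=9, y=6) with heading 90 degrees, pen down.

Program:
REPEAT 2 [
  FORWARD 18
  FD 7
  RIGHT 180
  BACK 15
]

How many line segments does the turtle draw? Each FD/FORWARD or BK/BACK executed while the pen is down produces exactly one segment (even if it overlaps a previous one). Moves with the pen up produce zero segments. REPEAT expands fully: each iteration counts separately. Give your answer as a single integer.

Executing turtle program step by step:
Start: pos=(9,6), heading=90, pen down
REPEAT 2 [
  -- iteration 1/2 --
  FD 18: (9,6) -> (9,24) [heading=90, draw]
  FD 7: (9,24) -> (9,31) [heading=90, draw]
  RT 180: heading 90 -> 270
  BK 15: (9,31) -> (9,46) [heading=270, draw]
  -- iteration 2/2 --
  FD 18: (9,46) -> (9,28) [heading=270, draw]
  FD 7: (9,28) -> (9,21) [heading=270, draw]
  RT 180: heading 270 -> 90
  BK 15: (9,21) -> (9,6) [heading=90, draw]
]
Final: pos=(9,6), heading=90, 6 segment(s) drawn
Segments drawn: 6

Answer: 6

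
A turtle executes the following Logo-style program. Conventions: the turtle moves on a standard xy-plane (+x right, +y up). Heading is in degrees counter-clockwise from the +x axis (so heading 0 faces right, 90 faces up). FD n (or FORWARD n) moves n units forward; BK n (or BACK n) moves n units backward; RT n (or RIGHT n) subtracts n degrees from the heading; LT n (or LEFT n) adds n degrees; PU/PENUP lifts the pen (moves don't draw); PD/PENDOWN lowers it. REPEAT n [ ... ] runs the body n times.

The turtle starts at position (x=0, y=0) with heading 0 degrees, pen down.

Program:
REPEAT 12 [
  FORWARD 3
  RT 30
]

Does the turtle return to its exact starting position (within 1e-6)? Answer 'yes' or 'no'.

Executing turtle program step by step:
Start: pos=(0,0), heading=0, pen down
REPEAT 12 [
  -- iteration 1/12 --
  FD 3: (0,0) -> (3,0) [heading=0, draw]
  RT 30: heading 0 -> 330
  -- iteration 2/12 --
  FD 3: (3,0) -> (5.598,-1.5) [heading=330, draw]
  RT 30: heading 330 -> 300
  -- iteration 3/12 --
  FD 3: (5.598,-1.5) -> (7.098,-4.098) [heading=300, draw]
  RT 30: heading 300 -> 270
  -- iteration 4/12 --
  FD 3: (7.098,-4.098) -> (7.098,-7.098) [heading=270, draw]
  RT 30: heading 270 -> 240
  -- iteration 5/12 --
  FD 3: (7.098,-7.098) -> (5.598,-9.696) [heading=240, draw]
  RT 30: heading 240 -> 210
  -- iteration 6/12 --
  FD 3: (5.598,-9.696) -> (3,-11.196) [heading=210, draw]
  RT 30: heading 210 -> 180
  -- iteration 7/12 --
  FD 3: (3,-11.196) -> (0,-11.196) [heading=180, draw]
  RT 30: heading 180 -> 150
  -- iteration 8/12 --
  FD 3: (0,-11.196) -> (-2.598,-9.696) [heading=150, draw]
  RT 30: heading 150 -> 120
  -- iteration 9/12 --
  FD 3: (-2.598,-9.696) -> (-4.098,-7.098) [heading=120, draw]
  RT 30: heading 120 -> 90
  -- iteration 10/12 --
  FD 3: (-4.098,-7.098) -> (-4.098,-4.098) [heading=90, draw]
  RT 30: heading 90 -> 60
  -- iteration 11/12 --
  FD 3: (-4.098,-4.098) -> (-2.598,-1.5) [heading=60, draw]
  RT 30: heading 60 -> 30
  -- iteration 12/12 --
  FD 3: (-2.598,-1.5) -> (0,0) [heading=30, draw]
  RT 30: heading 30 -> 0
]
Final: pos=(0,0), heading=0, 12 segment(s) drawn

Start position: (0, 0)
Final position: (0, 0)
Distance = 0; < 1e-6 -> CLOSED

Answer: yes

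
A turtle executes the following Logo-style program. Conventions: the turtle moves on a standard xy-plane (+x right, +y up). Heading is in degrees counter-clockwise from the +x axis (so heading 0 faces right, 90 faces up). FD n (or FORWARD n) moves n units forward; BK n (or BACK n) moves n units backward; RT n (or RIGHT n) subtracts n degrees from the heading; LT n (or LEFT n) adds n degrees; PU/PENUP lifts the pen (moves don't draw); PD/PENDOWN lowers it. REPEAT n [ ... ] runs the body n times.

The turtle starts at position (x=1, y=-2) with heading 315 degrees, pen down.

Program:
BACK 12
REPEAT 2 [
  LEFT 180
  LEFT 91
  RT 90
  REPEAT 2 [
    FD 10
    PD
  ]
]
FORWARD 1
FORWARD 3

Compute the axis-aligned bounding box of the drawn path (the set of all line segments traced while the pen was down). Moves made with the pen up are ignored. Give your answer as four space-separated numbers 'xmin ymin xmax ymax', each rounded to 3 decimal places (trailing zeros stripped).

Executing turtle program step by step:
Start: pos=(1,-2), heading=315, pen down
BK 12: (1,-2) -> (-7.485,6.485) [heading=315, draw]
REPEAT 2 [
  -- iteration 1/2 --
  LT 180: heading 315 -> 135
  LT 91: heading 135 -> 226
  RT 90: heading 226 -> 136
  REPEAT 2 [
    -- iteration 1/2 --
    FD 10: (-7.485,6.485) -> (-14.679,13.432) [heading=136, draw]
    PD: pen down
    -- iteration 2/2 --
    FD 10: (-14.679,13.432) -> (-21.872,20.378) [heading=136, draw]
    PD: pen down
  ]
  -- iteration 2/2 --
  LT 180: heading 136 -> 316
  LT 91: heading 316 -> 47
  RT 90: heading 47 -> 317
  REPEAT 2 [
    -- iteration 1/2 --
    FD 10: (-21.872,20.378) -> (-14.559,13.558) [heading=317, draw]
    PD: pen down
    -- iteration 2/2 --
    FD 10: (-14.559,13.558) -> (-7.245,6.738) [heading=317, draw]
    PD: pen down
  ]
]
FD 1: (-7.245,6.738) -> (-6.514,6.056) [heading=317, draw]
FD 3: (-6.514,6.056) -> (-4.32,4.01) [heading=317, draw]
Final: pos=(-4.32,4.01), heading=317, 7 segment(s) drawn

Segment endpoints: x in {-21.872, -14.679, -14.559, -7.485, -7.245, -6.514, -4.32, 1}, y in {-2, 4.01, 6.056, 6.485, 6.738, 13.432, 13.558, 20.378}
xmin=-21.872, ymin=-2, xmax=1, ymax=20.378

Answer: -21.872 -2 1 20.378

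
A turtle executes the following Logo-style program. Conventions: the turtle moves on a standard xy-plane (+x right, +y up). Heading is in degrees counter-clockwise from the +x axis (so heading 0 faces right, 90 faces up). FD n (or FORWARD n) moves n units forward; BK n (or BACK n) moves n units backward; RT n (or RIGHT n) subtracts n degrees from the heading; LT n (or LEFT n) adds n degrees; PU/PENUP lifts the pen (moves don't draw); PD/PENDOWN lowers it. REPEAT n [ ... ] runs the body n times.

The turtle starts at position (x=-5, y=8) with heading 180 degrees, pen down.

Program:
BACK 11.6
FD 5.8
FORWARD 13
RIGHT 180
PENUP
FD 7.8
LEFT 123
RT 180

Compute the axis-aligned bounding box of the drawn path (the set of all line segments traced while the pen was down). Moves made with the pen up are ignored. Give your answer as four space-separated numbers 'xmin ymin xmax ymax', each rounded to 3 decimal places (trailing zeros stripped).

Executing turtle program step by step:
Start: pos=(-5,8), heading=180, pen down
BK 11.6: (-5,8) -> (6.6,8) [heading=180, draw]
FD 5.8: (6.6,8) -> (0.8,8) [heading=180, draw]
FD 13: (0.8,8) -> (-12.2,8) [heading=180, draw]
RT 180: heading 180 -> 0
PU: pen up
FD 7.8: (-12.2,8) -> (-4.4,8) [heading=0, move]
LT 123: heading 0 -> 123
RT 180: heading 123 -> 303
Final: pos=(-4.4,8), heading=303, 3 segment(s) drawn

Segment endpoints: x in {-12.2, -5, 0.8, 6.6}, y in {8, 8, 8}
xmin=-12.2, ymin=8, xmax=6.6, ymax=8

Answer: -12.2 8 6.6 8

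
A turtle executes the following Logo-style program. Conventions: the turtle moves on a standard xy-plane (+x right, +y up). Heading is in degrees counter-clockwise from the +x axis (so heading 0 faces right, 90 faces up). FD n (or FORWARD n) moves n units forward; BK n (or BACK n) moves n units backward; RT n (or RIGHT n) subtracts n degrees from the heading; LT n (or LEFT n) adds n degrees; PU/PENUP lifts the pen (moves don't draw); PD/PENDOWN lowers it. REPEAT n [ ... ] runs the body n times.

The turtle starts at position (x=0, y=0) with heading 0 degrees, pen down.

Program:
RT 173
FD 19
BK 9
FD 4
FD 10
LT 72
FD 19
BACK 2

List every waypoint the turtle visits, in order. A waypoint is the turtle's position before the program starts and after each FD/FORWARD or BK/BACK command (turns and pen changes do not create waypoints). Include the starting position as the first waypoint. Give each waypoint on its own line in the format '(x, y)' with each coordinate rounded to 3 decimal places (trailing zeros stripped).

Executing turtle program step by step:
Start: pos=(0,0), heading=0, pen down
RT 173: heading 0 -> 187
FD 19: (0,0) -> (-18.858,-2.316) [heading=187, draw]
BK 9: (-18.858,-2.316) -> (-9.925,-1.219) [heading=187, draw]
FD 4: (-9.925,-1.219) -> (-13.896,-1.706) [heading=187, draw]
FD 10: (-13.896,-1.706) -> (-23.821,-2.925) [heading=187, draw]
LT 72: heading 187 -> 259
FD 19: (-23.821,-2.925) -> (-27.446,-21.576) [heading=259, draw]
BK 2: (-27.446,-21.576) -> (-27.065,-19.613) [heading=259, draw]
Final: pos=(-27.065,-19.613), heading=259, 6 segment(s) drawn
Waypoints (7 total):
(0, 0)
(-18.858, -2.316)
(-9.925, -1.219)
(-13.896, -1.706)
(-23.821, -2.925)
(-27.446, -21.576)
(-27.065, -19.613)

Answer: (0, 0)
(-18.858, -2.316)
(-9.925, -1.219)
(-13.896, -1.706)
(-23.821, -2.925)
(-27.446, -21.576)
(-27.065, -19.613)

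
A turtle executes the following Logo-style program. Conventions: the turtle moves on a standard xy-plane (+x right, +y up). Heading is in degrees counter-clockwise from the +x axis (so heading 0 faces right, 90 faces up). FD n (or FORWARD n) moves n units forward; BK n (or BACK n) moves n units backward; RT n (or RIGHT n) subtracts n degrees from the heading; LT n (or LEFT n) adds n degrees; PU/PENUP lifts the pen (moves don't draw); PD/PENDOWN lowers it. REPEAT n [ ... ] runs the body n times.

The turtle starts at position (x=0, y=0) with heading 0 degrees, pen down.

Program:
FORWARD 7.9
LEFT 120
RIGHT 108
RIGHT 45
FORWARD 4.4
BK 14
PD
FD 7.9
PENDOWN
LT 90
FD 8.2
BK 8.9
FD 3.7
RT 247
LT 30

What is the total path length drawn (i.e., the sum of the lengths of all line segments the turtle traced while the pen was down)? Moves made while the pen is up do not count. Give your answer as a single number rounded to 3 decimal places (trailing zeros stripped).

Executing turtle program step by step:
Start: pos=(0,0), heading=0, pen down
FD 7.9: (0,0) -> (7.9,0) [heading=0, draw]
LT 120: heading 0 -> 120
RT 108: heading 120 -> 12
RT 45: heading 12 -> 327
FD 4.4: (7.9,0) -> (11.59,-2.396) [heading=327, draw]
BK 14: (11.59,-2.396) -> (-0.151,5.229) [heading=327, draw]
PD: pen down
FD 7.9: (-0.151,5.229) -> (6.474,0.926) [heading=327, draw]
PD: pen down
LT 90: heading 327 -> 57
FD 8.2: (6.474,0.926) -> (10.94,7.803) [heading=57, draw]
BK 8.9: (10.94,7.803) -> (6.093,0.339) [heading=57, draw]
FD 3.7: (6.093,0.339) -> (8.108,3.442) [heading=57, draw]
RT 247: heading 57 -> 170
LT 30: heading 170 -> 200
Final: pos=(8.108,3.442), heading=200, 7 segment(s) drawn

Segment lengths:
  seg 1: (0,0) -> (7.9,0), length = 7.9
  seg 2: (7.9,0) -> (11.59,-2.396), length = 4.4
  seg 3: (11.59,-2.396) -> (-0.151,5.229), length = 14
  seg 4: (-0.151,5.229) -> (6.474,0.926), length = 7.9
  seg 5: (6.474,0.926) -> (10.94,7.803), length = 8.2
  seg 6: (10.94,7.803) -> (6.093,0.339), length = 8.9
  seg 7: (6.093,0.339) -> (8.108,3.442), length = 3.7
Total = 55

Answer: 55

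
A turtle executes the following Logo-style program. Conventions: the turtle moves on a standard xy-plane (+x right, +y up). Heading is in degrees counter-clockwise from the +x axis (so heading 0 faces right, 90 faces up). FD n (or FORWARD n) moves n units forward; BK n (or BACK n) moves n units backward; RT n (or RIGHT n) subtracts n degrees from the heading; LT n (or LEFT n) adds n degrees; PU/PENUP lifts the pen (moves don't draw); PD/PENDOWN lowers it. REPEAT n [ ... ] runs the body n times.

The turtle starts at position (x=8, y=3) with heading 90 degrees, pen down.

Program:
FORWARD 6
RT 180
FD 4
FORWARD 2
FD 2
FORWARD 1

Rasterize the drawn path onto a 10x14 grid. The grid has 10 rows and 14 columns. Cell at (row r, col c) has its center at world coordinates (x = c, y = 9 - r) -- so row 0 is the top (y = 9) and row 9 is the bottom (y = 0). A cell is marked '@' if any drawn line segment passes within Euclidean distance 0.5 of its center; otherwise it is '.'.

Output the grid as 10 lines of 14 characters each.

Answer: ........@.....
........@.....
........@.....
........@.....
........@.....
........@.....
........@.....
........@.....
........@.....
........@.....

Derivation:
Segment 0: (8,3) -> (8,9)
Segment 1: (8,9) -> (8,5)
Segment 2: (8,5) -> (8,3)
Segment 3: (8,3) -> (8,1)
Segment 4: (8,1) -> (8,0)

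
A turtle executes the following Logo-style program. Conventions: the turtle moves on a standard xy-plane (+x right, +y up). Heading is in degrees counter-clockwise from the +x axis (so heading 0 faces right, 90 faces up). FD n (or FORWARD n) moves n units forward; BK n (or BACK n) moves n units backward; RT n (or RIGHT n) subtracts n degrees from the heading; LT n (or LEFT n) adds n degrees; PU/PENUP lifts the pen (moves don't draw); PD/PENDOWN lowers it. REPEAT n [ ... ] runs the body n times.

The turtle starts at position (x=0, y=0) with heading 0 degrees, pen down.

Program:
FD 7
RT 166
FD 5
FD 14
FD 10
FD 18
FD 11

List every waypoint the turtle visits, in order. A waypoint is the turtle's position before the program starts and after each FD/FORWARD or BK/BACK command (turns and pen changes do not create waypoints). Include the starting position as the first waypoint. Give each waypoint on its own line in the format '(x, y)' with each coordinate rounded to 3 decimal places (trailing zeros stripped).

Executing turtle program step by step:
Start: pos=(0,0), heading=0, pen down
FD 7: (0,0) -> (7,0) [heading=0, draw]
RT 166: heading 0 -> 194
FD 5: (7,0) -> (2.149,-1.21) [heading=194, draw]
FD 14: (2.149,-1.21) -> (-11.436,-4.597) [heading=194, draw]
FD 10: (-11.436,-4.597) -> (-21.139,-7.016) [heading=194, draw]
FD 18: (-21.139,-7.016) -> (-38.604,-11.37) [heading=194, draw]
FD 11: (-38.604,-11.37) -> (-49.277,-14.031) [heading=194, draw]
Final: pos=(-49.277,-14.031), heading=194, 6 segment(s) drawn
Waypoints (7 total):
(0, 0)
(7, 0)
(2.149, -1.21)
(-11.436, -4.597)
(-21.139, -7.016)
(-38.604, -11.37)
(-49.277, -14.031)

Answer: (0, 0)
(7, 0)
(2.149, -1.21)
(-11.436, -4.597)
(-21.139, -7.016)
(-38.604, -11.37)
(-49.277, -14.031)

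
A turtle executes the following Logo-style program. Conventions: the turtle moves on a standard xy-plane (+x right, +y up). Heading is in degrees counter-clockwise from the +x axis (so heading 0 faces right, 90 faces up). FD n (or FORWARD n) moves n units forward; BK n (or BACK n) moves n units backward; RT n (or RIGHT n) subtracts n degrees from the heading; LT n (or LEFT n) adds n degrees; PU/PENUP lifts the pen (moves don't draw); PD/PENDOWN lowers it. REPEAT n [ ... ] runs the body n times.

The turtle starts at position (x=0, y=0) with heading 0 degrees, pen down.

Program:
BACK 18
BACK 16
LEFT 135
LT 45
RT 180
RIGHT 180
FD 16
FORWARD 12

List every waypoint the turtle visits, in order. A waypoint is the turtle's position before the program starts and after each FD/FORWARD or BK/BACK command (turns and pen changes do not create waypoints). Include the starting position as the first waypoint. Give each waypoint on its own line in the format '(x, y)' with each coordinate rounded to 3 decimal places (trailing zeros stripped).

Executing turtle program step by step:
Start: pos=(0,0), heading=0, pen down
BK 18: (0,0) -> (-18,0) [heading=0, draw]
BK 16: (-18,0) -> (-34,0) [heading=0, draw]
LT 135: heading 0 -> 135
LT 45: heading 135 -> 180
RT 180: heading 180 -> 0
RT 180: heading 0 -> 180
FD 16: (-34,0) -> (-50,0) [heading=180, draw]
FD 12: (-50,0) -> (-62,0) [heading=180, draw]
Final: pos=(-62,0), heading=180, 4 segment(s) drawn
Waypoints (5 total):
(0, 0)
(-18, 0)
(-34, 0)
(-50, 0)
(-62, 0)

Answer: (0, 0)
(-18, 0)
(-34, 0)
(-50, 0)
(-62, 0)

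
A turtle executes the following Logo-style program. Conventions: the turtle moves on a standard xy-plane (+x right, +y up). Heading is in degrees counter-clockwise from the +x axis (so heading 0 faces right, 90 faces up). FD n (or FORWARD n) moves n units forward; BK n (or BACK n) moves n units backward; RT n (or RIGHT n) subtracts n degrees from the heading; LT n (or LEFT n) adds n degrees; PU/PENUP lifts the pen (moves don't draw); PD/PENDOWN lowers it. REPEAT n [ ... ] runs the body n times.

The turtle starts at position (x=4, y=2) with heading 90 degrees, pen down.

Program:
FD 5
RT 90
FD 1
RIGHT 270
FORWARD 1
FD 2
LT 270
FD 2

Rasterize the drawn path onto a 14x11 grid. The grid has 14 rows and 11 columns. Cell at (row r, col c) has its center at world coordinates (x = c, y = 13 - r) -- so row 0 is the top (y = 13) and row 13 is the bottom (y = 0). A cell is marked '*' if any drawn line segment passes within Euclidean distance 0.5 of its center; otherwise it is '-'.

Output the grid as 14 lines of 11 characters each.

Segment 0: (4,2) -> (4,7)
Segment 1: (4,7) -> (5,7)
Segment 2: (5,7) -> (5,8)
Segment 3: (5,8) -> (5,10)
Segment 4: (5,10) -> (7,10)

Answer: -----------
-----------
-----------
-----***---
-----*-----
-----*-----
----**-----
----*------
----*------
----*------
----*------
----*------
-----------
-----------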